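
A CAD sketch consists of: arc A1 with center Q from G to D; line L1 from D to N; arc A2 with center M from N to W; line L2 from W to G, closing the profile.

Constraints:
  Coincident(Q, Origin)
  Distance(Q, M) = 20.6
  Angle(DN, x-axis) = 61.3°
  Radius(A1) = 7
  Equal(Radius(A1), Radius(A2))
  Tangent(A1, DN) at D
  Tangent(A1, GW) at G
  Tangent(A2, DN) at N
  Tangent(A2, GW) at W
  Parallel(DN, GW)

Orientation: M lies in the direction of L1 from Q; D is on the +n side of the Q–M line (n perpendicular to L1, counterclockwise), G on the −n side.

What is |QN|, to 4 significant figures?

21.76

The slot axis is L1's direction at 61.3°, so u = (cos 61.3°, sin 61.3°) = (0.4802, 0.8771) and n = (−sin 61.3°, cos 61.3°) = (-0.8771, 0.4802). Q is at the origin and M lies 20.6 along u from Q, so M = 20.6·u = (9.893, 18.07). Tangency of A1 to both parallel lines with radius 7.0 puts D and G at Q ± 7.0·n: D = (-6.140, 3.362), G = (6.140, -3.362). Equal radii place N and W the same way about M: N = M + 7.0·n = (3.753, 21.43), W = M − 7.0·n = (16.03, 14.71). Then |QN| = |N − Q| = 21.76.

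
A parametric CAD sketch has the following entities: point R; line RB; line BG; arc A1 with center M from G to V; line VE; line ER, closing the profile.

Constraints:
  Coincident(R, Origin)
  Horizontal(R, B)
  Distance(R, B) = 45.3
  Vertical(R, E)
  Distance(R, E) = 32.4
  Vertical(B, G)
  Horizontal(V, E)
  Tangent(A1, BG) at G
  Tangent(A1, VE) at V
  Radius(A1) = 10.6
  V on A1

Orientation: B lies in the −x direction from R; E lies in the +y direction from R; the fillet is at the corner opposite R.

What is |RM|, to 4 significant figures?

40.98

R is at the origin; R and B share the same y with |RB| = 45.3 and B on the −x side, so B = (-45.30, 0.000). RE is vertical with |RE| = 32.4 and E on the +y side, so E = (0.000, 32.40). The virtual corner opposite R is at (-45.30, 32.40). Tangency of A1 to BG means the radius MG is perpendicular to BG and tangency of A1 to VE means the radius MV is perpendicular to VE, with radius 10.6, so the center M sits 10.6 in from both sides at M = (-34.70, 21.80). Then |RM| = |M − R| = 40.98.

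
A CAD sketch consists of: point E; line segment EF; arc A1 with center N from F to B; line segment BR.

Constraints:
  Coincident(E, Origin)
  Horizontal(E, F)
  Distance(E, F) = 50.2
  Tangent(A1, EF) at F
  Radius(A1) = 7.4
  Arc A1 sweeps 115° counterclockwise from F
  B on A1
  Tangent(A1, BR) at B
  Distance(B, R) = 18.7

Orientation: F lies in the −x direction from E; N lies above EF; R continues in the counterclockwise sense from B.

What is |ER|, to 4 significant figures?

58.28

E is at the origin; EF is horizontal with |EF| = 50.2 and F on the −x side, so F = (-50.20, 0.000). A1 meets EF tangentially, so NF is at right angles to EF, so N = F + (0, 7.4) = (-50.20, 7.400). On A1, F sits at bearing -90° from N; a 115° counterclockwise sweep puts B at bearing 25°, so B = N + 7.4·(cos 25°, sin 25°) = (-43.49, 10.53). Since A1 is tangent to BR there, NB ⟂ BR, so BR runs along (−sin 25°, cos 25°); with |BR| = 18.7, R = (-51.40, 27.48). Then |ER| = |R − E| = 58.28.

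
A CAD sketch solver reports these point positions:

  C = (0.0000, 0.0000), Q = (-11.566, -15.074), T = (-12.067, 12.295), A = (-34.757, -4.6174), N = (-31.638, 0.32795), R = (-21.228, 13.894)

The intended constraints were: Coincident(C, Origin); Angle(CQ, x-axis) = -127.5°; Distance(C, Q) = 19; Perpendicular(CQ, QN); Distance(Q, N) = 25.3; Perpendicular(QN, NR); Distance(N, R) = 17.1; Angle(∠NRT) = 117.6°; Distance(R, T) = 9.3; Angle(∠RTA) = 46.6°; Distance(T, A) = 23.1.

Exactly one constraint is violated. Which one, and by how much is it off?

Distance(T, A) = 23.1 — off by 5.20.

C = (0.00, 0.00) ✓; CQ at -127.5° ✓; |CQ| = 19.00 ✓; ∠(CQ, QN) = 90.00° ✓; |QN| = 25.30 ✓; ∠(QN, NR) = 90.00° ✓; |NR| = 17.10 ✓; ∠NRT = 117.6° ✓; |RT| = 9.300 ✓; ∠RTA = 46.60° ✓; |TA| = 28.30 ✗.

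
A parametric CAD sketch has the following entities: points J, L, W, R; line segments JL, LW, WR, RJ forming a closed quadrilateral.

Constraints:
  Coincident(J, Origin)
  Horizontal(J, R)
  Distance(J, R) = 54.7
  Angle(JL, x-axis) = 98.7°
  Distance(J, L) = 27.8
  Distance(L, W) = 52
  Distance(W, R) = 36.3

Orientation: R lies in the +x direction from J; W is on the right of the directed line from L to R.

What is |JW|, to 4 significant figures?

28.35

J is at the origin; J and R share the same y with |JR| = 54.7 and R in +x, so R = (54.7, 0). JL runs at 98.7° with |JL| = 27.8, so L = (-4.205, 27.48). W is determined by |LW| = 52.0 and |WR| = 36.3 together: it lies at the intersection of circle(L, 52.0) and circle(R, 36.3). With |LR| = 65.00, the foot of the radical line on LR is 43.16 from L and the perpendicular offset is √(52.0² − 43.16²) = 29.00. Taking the right-of-LR solution: W = (22.65, -17.05).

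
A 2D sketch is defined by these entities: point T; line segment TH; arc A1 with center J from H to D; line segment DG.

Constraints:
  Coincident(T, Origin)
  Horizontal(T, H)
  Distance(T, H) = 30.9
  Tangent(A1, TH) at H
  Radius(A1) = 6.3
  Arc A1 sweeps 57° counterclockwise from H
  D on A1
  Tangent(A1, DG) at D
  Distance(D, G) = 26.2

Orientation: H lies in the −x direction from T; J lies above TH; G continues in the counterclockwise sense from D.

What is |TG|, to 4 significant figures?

27.31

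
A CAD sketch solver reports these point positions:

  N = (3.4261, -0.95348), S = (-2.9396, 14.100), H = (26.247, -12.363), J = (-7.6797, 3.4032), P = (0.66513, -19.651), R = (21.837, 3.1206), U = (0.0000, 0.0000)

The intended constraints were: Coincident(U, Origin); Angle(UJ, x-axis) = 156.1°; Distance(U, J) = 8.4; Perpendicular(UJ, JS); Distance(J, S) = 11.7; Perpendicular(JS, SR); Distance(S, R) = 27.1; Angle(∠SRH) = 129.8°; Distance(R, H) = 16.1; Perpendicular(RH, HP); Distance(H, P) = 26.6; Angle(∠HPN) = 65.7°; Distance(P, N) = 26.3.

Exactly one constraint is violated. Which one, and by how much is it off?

Distance(P, N) = 26.3 — off by 7.40.

U = (0.00, 0.00) ✓; UJ at 156.1° ✓; |UJ| = 8.400 ✓; ∠(UJ, JS) = 90.00° ✓; |JS| = 11.70 ✓; ∠(JS, SR) = 90.00° ✓; |SR| = 27.10 ✓; ∠SRH = 129.8° ✓; |RH| = 16.10 ✓; ∠(RH, HP) = 90.00° ✓; |HP| = 26.60 ✓; ∠HPN = 65.70° ✓; |PN| = 18.90 ✗.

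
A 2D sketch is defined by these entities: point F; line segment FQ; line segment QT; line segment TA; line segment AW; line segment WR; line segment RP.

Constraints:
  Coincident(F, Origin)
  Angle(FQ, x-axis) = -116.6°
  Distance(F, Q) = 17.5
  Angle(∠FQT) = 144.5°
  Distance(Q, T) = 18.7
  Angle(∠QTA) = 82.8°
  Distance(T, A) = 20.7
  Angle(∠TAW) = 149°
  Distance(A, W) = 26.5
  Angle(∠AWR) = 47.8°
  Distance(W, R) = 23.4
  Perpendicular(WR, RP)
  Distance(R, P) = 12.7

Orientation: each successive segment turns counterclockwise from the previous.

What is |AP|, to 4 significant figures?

8.910

F is at the origin; FQ runs at -116.6° with length 17.5, so Q = (-7.836, -15.65). ∠FQT = 144.5° gives QT at -81.10° from the x-axis; with |QT| = 18.7, T = (-4.943, -34.12). ∠QTA = 82.8° gives TA at 16.10° from the x-axis; with |TA| = 20.7, A = (14.95, -28.38). ∠TAW = 149.0° gives AW at 47.10° from the x-axis; with |AW| = 26.5, W = (32.98, -8.970). ∠AWR = 47.8° gives WR at 179.3° from the x-axis; with |WR| = 23.4, R = (9.586, -8.684). WR ⟂ RP, so RP runs at -90.70°; with |RP| = 12.7, P = (9.431, -21.38). Then |AP| = |P − A| = 8.910.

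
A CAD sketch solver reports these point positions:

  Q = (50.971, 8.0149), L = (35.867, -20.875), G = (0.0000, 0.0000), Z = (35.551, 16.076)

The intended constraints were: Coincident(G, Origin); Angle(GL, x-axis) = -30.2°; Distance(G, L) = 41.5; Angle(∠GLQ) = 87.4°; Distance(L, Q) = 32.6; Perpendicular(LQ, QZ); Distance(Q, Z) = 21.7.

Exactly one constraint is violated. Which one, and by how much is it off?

Distance(Q, Z) = 21.7 — off by 4.30.

G = (0.00, 0.00) ✓; GL at -30.20° ✓; |GL| = 41.50 ✓; ∠GLQ = 87.40° ✓; |LQ| = 32.60 ✓; ∠(LQ, QZ) = 90.00° ✓; |QZ| = 17.40 ✗.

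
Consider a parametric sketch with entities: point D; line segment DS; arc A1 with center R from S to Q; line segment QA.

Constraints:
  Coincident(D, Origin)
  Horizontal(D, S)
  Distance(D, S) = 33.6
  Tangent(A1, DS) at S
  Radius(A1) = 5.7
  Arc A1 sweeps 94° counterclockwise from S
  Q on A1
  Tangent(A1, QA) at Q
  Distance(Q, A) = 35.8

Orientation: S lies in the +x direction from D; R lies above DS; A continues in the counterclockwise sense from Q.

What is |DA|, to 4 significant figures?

55.69

D is at the origin; DS is horizontal with |DS| = 33.6 and S on the +x side, so S = (33.60, 0.000). Since A1 is tangent to DS there, RS ⟂ DS, so R = S + (0, 5.7) = (33.60, 5.700). On A1, S sits at bearing -90° from R; a 94° counterclockwise sweep puts Q at bearing 4°, so Q = R + 5.7·(cos 4°, sin 4°) = (39.29, 6.098). Tangency of A1 to QA means the radius RQ is perpendicular to QA, so QA runs along (−sin 4°, cos 4°); with |QA| = 35.8, A = (36.79, 41.81). Then |DA| = |A − D| = 55.69.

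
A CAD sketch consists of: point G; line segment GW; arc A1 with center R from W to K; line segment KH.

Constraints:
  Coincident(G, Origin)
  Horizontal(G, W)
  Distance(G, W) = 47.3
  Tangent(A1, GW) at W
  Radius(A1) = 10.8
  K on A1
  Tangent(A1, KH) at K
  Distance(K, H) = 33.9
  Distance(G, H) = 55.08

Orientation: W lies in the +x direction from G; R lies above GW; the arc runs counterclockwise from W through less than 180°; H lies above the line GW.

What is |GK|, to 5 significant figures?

58.315

Checks: G.y = 0.00, W.y = 0.00 ✓; |RK| = 10.80 ✓; ∠(RK, KH) = 90.00° ✓; |KH| = 33.90 ✓; |GH| = 55.08 ✓.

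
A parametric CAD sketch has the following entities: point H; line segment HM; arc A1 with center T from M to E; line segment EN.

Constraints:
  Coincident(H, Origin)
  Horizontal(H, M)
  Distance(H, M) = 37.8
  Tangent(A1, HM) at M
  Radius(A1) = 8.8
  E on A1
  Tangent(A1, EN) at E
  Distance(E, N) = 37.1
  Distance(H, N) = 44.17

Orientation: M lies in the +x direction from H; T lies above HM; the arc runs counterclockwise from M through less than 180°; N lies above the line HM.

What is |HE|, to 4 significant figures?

46.42

Checks: |TE| = 8.800 ✓; ∠(TE, EN) = 90.00° ✓; |EN| = 37.10 ✓; |HN| = 44.17 ✓.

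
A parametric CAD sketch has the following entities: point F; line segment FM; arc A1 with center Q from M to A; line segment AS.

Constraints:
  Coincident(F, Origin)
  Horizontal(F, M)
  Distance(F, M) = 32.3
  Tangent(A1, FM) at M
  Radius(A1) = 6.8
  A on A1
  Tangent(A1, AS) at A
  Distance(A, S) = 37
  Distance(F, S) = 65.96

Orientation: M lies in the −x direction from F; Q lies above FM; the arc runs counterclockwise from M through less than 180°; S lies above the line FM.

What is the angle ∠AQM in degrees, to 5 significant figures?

136.54°

Checks: ∠(QM, MF) = 90.00° ✓; |QM| = 6.800 ✓; |QA| = 6.800 ✓; ∠(QA, AS) = 90.00° ✓; |AS| = 37.00 ✓; |FS| = 65.96 ✓.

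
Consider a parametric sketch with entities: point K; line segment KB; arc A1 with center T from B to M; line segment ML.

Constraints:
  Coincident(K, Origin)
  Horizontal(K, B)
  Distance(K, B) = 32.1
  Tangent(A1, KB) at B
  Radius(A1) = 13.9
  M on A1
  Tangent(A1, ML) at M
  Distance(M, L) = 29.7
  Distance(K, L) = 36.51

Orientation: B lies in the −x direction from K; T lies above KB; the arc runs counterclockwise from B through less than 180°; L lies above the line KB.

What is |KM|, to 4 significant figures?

21.08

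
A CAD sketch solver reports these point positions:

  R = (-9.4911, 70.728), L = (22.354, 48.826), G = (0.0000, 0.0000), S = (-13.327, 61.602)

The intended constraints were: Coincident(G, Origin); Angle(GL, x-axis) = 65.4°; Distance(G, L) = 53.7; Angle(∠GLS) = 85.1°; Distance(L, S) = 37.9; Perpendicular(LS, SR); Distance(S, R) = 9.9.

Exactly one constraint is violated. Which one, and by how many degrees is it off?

Perpendicular(LS, SR) — off by 3.10°.

G = (0.00, 0.00) ✓; GL at 65.40° ✓; |GL| = 53.70 ✓; ∠GLS = 85.10° ✓; |LS| = 37.90 ✓; ∠(LS, SR) = 93.10° ✗; |SR| = 9.899 ✓.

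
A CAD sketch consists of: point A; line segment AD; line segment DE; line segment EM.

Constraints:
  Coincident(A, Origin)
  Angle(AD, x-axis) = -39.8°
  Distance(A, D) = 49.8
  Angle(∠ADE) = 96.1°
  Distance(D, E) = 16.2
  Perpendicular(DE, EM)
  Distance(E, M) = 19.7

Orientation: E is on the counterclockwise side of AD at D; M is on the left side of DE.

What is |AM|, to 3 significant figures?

36.8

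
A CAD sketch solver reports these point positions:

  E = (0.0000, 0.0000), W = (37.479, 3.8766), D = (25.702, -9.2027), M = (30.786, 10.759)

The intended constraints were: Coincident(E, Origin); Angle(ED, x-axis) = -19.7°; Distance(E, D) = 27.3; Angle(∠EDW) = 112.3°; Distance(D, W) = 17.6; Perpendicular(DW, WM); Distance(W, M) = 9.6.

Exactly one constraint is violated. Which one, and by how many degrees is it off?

Perpendicular(DW, WM) — off by 3.80°.

E = (0.00, 0.00) ✓; ED at -19.70° ✓; |ED| = 27.30 ✓; ∠EDW = 112.3° ✓; |DW| = 17.60 ✓; ∠(DW, WM) = 86.20° ✗; |WM| = 9.600 ✓.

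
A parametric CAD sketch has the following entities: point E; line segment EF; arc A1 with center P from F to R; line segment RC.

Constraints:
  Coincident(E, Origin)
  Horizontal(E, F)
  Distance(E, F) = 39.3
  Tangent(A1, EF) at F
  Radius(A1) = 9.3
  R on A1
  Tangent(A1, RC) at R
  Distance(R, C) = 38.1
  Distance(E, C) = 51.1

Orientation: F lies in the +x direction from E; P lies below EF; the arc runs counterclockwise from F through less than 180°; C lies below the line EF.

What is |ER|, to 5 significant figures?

31.109

E is at the origin; EF is horizontal with |EF| = 39.3 and F on the +x side, so F = (39.300, 0.0000). The tangent condition forces PF to be normal to EF, so P = F + (0, -9.3) = (39.300, -9.3000). Since PR ⟂ RC (tangency), |PC| = √(9.3² + 38.1²) = 39.219 regardless of where R sits on A1. So C lies on both circle(E, 51.1) and circle(P, 39.219); the below-EF intersection is C = (23.689, -45.278). R is the foot of the tangent from C: R = (30.134, -7.7267).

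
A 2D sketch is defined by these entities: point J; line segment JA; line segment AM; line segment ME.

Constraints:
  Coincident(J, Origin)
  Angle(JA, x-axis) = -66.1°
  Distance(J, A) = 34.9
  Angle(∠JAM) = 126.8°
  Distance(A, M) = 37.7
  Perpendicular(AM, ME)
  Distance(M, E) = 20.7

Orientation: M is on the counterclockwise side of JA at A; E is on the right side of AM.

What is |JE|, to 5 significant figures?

76.165

J is at the origin; JA runs at -66.1° with length 34.9, so A = 34.9·(cos -66.1°, sin -66.1°) = (14.139, -31.907). ∠JAM = 126.8°, so AM runs at -66.1° + (180° − 126.8°) = -12.900° from the x-axis; with |AM| = 37.7, M = A + 37.7·(cos -12.900°, sin -12.900°) = (50.888, -40.324). AM is perpendicular to ME; with |ME| = 20.7 on the right of AM, E = M + 20.7·(-0.22325, -0.97476) = (46.267, -60.502). Then |JE| = |E − J| = 76.165.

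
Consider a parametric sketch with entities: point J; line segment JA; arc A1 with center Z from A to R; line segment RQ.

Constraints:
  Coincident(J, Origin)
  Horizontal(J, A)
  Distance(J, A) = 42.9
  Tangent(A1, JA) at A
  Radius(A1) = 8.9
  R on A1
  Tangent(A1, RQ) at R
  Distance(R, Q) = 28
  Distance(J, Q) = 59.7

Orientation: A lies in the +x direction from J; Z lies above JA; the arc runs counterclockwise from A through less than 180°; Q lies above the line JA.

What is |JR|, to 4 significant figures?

52.71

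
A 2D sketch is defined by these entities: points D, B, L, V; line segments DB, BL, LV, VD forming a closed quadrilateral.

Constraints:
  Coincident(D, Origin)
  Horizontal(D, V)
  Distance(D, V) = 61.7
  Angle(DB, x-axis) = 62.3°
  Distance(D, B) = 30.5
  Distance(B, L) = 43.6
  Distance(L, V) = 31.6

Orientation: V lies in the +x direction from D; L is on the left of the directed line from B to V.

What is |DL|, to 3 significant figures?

65.5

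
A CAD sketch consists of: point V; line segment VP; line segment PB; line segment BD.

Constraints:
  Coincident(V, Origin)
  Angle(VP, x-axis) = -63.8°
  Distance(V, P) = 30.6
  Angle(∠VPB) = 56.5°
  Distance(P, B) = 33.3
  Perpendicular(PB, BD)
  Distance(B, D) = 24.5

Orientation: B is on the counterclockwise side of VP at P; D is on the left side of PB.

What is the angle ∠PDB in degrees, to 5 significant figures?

53.657°

V is at the origin; VP runs at -63.8° with length 30.6, so P = 30.6·(cos -63.8°, sin -63.8°) = (13.510, -27.456). ∠VPB = 56.5°, so PB runs at -63.8° + (180° − 56.5°) = 59.700° from the x-axis; with |PB| = 33.3, B = P + 33.3·(cos 59.700°, sin 59.700°) = (30.311, 1.2950). The perpendicularity gives BD at right angles to PB; with |BD| = 24.5 on the left of PB, D = B + 24.5·(-0.86340, 0.50453) = (9.1577, 13.656). Then cos ∠PDB = DP·DB / (|DP||DB|), giving 53.657°.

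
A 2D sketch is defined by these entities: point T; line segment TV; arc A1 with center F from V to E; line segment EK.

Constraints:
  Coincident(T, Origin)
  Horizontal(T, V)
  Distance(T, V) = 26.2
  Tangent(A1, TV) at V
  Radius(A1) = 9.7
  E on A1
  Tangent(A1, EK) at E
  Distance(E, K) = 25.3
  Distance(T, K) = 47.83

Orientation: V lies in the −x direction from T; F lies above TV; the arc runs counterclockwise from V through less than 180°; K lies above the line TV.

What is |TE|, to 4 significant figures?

23.21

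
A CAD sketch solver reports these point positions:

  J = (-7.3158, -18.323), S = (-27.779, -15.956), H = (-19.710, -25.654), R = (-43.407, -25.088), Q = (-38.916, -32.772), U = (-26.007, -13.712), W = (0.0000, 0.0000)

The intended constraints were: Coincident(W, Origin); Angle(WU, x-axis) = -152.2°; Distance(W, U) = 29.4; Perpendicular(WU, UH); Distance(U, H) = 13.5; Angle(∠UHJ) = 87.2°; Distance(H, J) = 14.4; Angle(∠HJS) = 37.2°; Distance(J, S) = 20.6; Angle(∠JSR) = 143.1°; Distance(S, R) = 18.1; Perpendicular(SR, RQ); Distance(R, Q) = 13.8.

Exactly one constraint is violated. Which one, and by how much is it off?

Distance(R, Q) = 13.8 — off by 4.90.

W = (0.00, 0.00) ✓; WU at -152.2° ✓; |WU| = 29.40 ✓; ∠(WU, UH) = 90.00° ✓; |UH| = 13.50 ✓; ∠UHJ = 87.20° ✓; |HJ| = 14.40 ✓; ∠HJS = 37.20° ✓; |JS| = 20.60 ✓; ∠JSR = 143.1° ✓; |SR| = 18.10 ✓; ∠(SR, RQ) = 90.01° ✓; |RQ| = 8.900 ✗.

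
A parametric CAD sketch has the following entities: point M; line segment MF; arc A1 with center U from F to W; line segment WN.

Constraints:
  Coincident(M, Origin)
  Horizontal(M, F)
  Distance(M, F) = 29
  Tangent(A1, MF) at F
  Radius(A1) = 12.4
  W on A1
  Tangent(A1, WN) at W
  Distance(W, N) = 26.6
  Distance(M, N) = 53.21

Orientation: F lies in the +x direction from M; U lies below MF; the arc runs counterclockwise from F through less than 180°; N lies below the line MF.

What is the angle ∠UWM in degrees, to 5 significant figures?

100.48°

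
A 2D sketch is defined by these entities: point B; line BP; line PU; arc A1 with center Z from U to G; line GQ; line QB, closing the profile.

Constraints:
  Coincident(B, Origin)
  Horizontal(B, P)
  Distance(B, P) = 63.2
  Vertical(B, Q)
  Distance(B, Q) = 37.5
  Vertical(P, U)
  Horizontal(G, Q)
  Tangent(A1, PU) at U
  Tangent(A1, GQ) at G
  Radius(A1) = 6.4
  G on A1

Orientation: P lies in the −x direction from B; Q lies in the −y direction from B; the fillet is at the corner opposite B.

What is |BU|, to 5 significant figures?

70.438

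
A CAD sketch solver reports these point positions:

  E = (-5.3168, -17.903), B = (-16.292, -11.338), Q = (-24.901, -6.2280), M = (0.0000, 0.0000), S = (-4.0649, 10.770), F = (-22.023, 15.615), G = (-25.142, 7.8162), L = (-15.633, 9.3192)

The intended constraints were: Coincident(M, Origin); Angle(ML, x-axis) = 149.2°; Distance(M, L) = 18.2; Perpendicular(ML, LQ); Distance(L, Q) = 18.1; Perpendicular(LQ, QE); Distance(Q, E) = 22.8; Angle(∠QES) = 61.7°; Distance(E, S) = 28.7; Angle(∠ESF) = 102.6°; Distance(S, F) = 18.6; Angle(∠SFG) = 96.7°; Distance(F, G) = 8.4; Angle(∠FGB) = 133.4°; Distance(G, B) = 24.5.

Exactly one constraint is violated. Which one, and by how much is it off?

Distance(G, B) = 24.5 — off by 3.40.

M = (0.00, 0.00) ✓; ML at 149.2° ✓; |ML| = 18.20 ✓; ∠(ML, LQ) = 90.00° ✓; |LQ| = 18.10 ✓; ∠(LQ, QE) = 90.00° ✓; |QE| = 22.80 ✓; ∠QES = 61.70° ✓; |ES| = 28.70 ✓; ∠ESF = 102.6° ✓; |SF| = 18.60 ✓; ∠SFG = 96.70° ✓; |FG| = 8.399 ✓; ∠FGB = 133.4° ✓; |GB| = 21.10 ✗.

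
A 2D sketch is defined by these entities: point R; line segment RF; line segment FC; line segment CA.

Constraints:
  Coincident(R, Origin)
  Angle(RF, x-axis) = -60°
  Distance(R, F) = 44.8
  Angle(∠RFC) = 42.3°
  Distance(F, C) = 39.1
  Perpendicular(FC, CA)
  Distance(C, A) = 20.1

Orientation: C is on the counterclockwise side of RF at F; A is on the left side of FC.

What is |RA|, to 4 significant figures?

11.69

∠RFC = 42.3°, so FC runs at -60.0° + (180° − 42.3°) = 77.70° from the x-axis; with |FC| = 39.1, C = F + 39.1·(cos 77.70°, sin 77.70°) = (30.73, -0.5955). FC ⟂ CA; with |CA| = 20.1 on the left of FC, A = C + 20.1·(-0.9770, 0.2130) = (11.09, 3.686). Then |RA| = |A − R| = 11.69.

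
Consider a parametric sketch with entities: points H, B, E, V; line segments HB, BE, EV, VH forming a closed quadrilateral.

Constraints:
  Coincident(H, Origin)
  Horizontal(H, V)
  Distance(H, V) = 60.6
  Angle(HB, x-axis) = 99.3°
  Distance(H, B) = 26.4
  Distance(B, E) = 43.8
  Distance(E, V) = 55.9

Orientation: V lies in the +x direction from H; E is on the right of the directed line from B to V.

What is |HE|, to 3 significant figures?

17.7

Checks: |BE| = 43.80 ✓; |EV| = 55.90 ✓.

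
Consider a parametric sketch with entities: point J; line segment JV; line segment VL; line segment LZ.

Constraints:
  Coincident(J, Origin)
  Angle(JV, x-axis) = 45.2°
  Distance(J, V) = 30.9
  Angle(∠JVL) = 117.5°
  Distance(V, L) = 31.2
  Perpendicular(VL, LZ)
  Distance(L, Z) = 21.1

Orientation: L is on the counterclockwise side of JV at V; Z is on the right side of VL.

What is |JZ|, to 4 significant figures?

66.49

J is at the origin; JV runs at 45.2° with length 30.9, so V = 30.9·(cos 45.2°, sin 45.2°) = (21.77, 21.93). ∠JVL = 117.5°, so VL runs at 45.2° + (180° − 117.5°) = 107.7° from the x-axis; with |VL| = 31.2, L = V + 31.2·(cos 107.7°, sin 107.7°) = (12.29, 51.65). VL is perpendicular to LZ; with |LZ| = 21.1 on the right of VL, Z = L + 21.1·(0.9527, 0.3040) = (32.39, 58.06). Then |JZ| = |Z − J| = 66.49.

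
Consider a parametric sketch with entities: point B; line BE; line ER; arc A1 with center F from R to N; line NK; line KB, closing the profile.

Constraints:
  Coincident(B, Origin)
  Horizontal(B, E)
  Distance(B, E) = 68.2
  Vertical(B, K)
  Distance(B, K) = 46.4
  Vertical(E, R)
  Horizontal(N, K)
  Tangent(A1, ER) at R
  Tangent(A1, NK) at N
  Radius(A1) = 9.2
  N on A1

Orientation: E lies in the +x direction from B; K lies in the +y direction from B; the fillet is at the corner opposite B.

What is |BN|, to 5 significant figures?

75.060

B is at the origin; BE is horizontal with |BE| = 68.2 and E on the +x side, so E = (68.200, 0.0000). B and K share the same x with |BK| = 46.4 and K on the +y side, so K = (0.0000, 46.400). The virtual corner opposite B is at (68.200, 46.400). Tangency of A1 to ER means the radius FR is perpendicular to ER and A1 meets NK tangentially, so FN is at right angles to NK, with radius 9.2, so the center F sits 9.2 in from both sides at F = (59.000, 37.200). That places the tangent points at R = (68.200, 37.200) on ER and N = (59.000, 46.400) on NK. Then |BN| = |N − B| = 75.060.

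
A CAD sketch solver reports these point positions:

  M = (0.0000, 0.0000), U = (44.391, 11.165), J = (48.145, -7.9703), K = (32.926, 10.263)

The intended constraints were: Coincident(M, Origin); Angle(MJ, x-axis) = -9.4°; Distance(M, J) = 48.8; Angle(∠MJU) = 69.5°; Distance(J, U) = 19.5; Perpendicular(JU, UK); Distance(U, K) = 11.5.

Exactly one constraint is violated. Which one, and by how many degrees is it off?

Perpendicular(JU, UK) — off by 6.60°.

M = (0.00, 0.00) ✓; MJ at -9.400° ✓; |MJ| = 48.80 ✓; ∠MJU = 69.50° ✓; |JU| = 19.50 ✓; ∠(JU, UK) = 83.40° ✗; |UK| = 11.50 ✓.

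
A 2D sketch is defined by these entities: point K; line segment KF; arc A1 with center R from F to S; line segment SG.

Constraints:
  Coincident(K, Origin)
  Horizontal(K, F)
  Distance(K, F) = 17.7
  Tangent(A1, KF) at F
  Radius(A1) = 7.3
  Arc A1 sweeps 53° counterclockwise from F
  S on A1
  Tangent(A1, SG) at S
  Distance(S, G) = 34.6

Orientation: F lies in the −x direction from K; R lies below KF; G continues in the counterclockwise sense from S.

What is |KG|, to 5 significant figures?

53.850

K is at the origin; KF is horizontal with |KF| = 17.7 and F on the −x side, so F = (-17.700, 0.0000). Since A1 is tangent to KF there, RF ⟂ KF, so R = F + (0, -7.3) = (-17.700, -7.3000). On A1, F sits at bearing 90° from R; a 53° counterclockwise sweep puts S at bearing 143°, so S = R + 7.3·(cos 143°, sin 143°) = (-23.530, -2.9068). Tangency of A1 to SG means the radius RS is perpendicular to SG, so SG runs along (−sin 143°, cos 143°); with |SG| = 34.6, G = (-44.353, -30.540). Then |KG| = |G − K| = 53.850.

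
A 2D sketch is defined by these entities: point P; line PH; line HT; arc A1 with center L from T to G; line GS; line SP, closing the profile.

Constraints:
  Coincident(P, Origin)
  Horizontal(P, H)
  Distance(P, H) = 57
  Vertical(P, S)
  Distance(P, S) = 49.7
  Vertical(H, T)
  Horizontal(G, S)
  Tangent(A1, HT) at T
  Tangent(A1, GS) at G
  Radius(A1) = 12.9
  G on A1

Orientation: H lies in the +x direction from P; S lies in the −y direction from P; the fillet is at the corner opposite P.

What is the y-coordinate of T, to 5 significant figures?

-36.800

The virtual corner opposite P is at (57.000, -49.700). The tangent condition forces LT to be normal to HT and since A1 is tangent to GS there, LG ⟂ GS, with radius 12.9, so the center L sits 12.9 in from both sides at L = (44.100, -36.800). That places the tangent points at T = (57.000, -36.800) on HT and G = (44.100, -49.700) on GS. So T.y = -36.800.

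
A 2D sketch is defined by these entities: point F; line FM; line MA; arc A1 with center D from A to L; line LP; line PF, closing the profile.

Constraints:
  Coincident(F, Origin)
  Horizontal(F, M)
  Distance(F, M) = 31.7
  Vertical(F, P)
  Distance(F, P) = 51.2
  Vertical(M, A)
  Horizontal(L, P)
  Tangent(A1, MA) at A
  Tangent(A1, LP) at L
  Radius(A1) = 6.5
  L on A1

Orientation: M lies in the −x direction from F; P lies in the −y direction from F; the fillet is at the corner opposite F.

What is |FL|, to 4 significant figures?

57.07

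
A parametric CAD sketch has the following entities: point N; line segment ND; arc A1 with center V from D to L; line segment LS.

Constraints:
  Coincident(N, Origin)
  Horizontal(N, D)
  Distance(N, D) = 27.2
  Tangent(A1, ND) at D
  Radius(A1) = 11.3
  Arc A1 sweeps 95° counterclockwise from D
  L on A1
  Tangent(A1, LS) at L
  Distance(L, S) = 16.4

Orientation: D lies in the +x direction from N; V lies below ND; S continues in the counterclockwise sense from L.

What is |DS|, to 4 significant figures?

30.26

N is at the origin; ND is horizontal with |ND| = 27.2 and D on the +x side, so D = (27.20, 0.000). Tangency of A1 to ND means the radius VD is perpendicular to ND, so V = D + (0, -11.3) = (27.20, -11.30). On A1, D sits at bearing 90° from V; a 95° counterclockwise sweep puts L at bearing 185°, so L = V + 11.3·(cos 185°, sin 185°) = (15.94, -12.28). The tangent condition forces VL to be normal to LS, so LS runs along (−sin 185°, cos 185°); with |LS| = 16.4, S = (17.37, -28.62). Then |DS| = |S − D| = 30.26.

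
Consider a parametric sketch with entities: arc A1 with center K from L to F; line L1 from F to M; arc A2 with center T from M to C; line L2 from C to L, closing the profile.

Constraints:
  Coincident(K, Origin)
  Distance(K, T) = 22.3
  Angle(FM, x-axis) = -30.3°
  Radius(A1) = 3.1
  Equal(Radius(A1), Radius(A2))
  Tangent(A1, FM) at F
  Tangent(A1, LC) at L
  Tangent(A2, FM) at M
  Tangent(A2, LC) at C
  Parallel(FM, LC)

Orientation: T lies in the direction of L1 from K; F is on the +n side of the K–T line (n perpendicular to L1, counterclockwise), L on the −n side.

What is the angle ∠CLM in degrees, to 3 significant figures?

15.5°

The slot axis is L1's direction at -30.3°, so u = (cos -30.3°, sin -30.3°) = (0.863, -0.505) and n = (−sin -30.3°, cos -30.3°) = (0.505, 0.863). K is at the origin and T lies 22.3 along u from K, so T = 22.3·u = (19.3, -11.3). Tangency of A1 to both parallel lines with radius 3.1 puts F and L at K ± 3.1·n: F = (1.56, 2.68), L = (-1.56, -2.68). Equal radii place M and C the same way about T: M = T + 3.1·n = (20.8, -8.57), C = T − 3.1·n = (17.7, -13.9). Then cos ∠CLM = LC·LM / (|LC||LM|), giving 15.5°.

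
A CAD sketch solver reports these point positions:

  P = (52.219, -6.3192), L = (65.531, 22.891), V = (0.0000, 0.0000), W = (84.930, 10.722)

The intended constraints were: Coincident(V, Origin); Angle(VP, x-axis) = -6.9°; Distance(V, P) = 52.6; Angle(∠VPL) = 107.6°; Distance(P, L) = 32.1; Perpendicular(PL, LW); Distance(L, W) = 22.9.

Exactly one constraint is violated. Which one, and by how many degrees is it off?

Perpendicular(PL, LW) — off by 7.60°.

V = (0.00, 0.00) ✓; VP at -6.900° ✓; |VP| = 52.60 ✓; ∠VPL = 107.6° ✓; |PL| = 32.10 ✓; ∠(PL, LW) = 97.60° ✗; |LW| = 22.90 ✓.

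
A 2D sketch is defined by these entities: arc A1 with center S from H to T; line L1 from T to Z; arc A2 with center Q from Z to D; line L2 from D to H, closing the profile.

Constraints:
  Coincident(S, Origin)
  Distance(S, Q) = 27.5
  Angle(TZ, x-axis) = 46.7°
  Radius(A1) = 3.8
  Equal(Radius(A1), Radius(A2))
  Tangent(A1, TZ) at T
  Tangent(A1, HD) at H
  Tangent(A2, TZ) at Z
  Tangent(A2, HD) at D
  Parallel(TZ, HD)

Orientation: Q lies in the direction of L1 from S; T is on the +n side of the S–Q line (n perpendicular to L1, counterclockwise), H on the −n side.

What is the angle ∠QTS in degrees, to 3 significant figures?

82.1°

The slot axis is L1's direction at 46.7°, so u = (cos 46.7°, sin 46.7°) = (0.686, 0.728) and n = (−sin 46.7°, cos 46.7°) = (-0.728, 0.686). S is at the origin and Q lies 27.5 along u from S, so Q = 27.5·u = (18.9, 20.0). Tangency of A1 to both parallel lines with radius 3.8 puts T and H at S ± 3.8·n: T = (-2.77, 2.61), H = (2.77, -2.61). Then cos ∠QTS = TQ·TS / (|TQ||TS|), giving 82.1°.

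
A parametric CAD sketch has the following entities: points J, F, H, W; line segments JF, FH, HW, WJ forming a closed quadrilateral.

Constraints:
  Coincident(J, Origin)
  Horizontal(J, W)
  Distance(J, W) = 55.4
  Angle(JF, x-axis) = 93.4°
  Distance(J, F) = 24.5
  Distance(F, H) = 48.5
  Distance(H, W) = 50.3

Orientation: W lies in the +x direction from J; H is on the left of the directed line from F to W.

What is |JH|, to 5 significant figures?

63.156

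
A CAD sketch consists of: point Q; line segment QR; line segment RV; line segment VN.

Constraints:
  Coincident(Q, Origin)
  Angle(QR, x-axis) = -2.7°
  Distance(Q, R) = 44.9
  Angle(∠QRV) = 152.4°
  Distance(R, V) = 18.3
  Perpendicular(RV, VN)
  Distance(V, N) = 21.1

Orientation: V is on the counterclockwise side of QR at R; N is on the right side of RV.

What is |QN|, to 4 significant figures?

71.63

Q is at the origin; QR runs at -2.7° with length 44.9, so R = 44.9·(cos -2.7°, sin -2.7°) = (44.85, -2.115). ∠QRV = 152.4°, so RV runs at -2.7° + (180° − 152.4°) = 24.90° from the x-axis; with |RV| = 18.3, V = R + 18.3·(cos 24.90°, sin 24.90°) = (61.45, 5.590). RV is perpendicular to VN; with |VN| = 21.1 on the right of RV, N = V + 21.1·(0.4210, -0.9070) = (70.33, -13.55). Then |QN| = |N − Q| = 71.63.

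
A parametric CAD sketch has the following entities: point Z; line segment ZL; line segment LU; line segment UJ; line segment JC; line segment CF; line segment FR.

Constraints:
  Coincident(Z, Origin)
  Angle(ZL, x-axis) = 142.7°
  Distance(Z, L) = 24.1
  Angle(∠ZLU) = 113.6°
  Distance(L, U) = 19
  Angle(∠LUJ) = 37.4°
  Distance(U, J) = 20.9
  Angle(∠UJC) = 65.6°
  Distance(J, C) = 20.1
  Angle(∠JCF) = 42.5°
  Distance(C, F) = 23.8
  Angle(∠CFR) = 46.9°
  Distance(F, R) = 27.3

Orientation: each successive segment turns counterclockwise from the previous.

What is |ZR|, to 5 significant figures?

9.6440

Z is at the origin; ZL runs at 142.7° with length 24.1, so L = (-19.171, 14.604). ∠ZLU = 113.6° gives LU at -150.90° from the x-axis; with |LU| = 19.0, U = (-35.773, 5.3639). ∠LUJ = 37.4° gives UJ at -8.3000° from the x-axis; with |UJ| = 20.9, J = (-15.091, 2.3469). ∠UJC = 65.6° gives JC at 106.10° from the x-axis; with |JC| = 20.1, C = (-20.666, 21.659). ∠JCF = 42.5° gives CF at -116.40° from the x-axis; with |CF| = 23.8, F = (-31.248, 0.34062). ∠CFR = 46.9° gives FR at 16.700° from the x-axis; with |FR| = 27.3, R = (-5.0993, 8.1856). Then |ZR| = |R − Z| = 9.6440.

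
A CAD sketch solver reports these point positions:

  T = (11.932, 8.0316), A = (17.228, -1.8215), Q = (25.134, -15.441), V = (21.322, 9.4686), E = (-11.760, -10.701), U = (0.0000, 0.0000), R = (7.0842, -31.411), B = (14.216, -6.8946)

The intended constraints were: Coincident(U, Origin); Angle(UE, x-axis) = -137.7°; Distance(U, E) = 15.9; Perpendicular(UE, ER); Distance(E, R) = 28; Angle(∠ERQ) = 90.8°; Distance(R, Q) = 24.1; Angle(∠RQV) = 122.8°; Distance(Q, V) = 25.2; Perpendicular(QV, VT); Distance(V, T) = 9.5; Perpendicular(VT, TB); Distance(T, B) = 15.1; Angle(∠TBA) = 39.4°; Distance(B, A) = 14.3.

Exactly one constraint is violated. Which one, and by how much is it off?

Distance(B, A) = 14.3 — off by 8.40.

U = (0.00, 0.00) ✓; UE at -137.7° ✓; |UE| = 15.90 ✓; ∠(UE, ER) = 90.00° ✓; |ER| = 28.00 ✓; ∠ERQ = 90.80° ✓; |RQ| = 24.10 ✓; ∠RQV = 122.8° ✓; |QV| = 25.20 ✓; ∠(QV, VT) = 90.00° ✓; |VT| = 9.499 ✓; ∠(VT, TB) = 90.00° ✓; |TB| = 15.10 ✓; ∠TBA = 39.40° ✓; |BA| = 5.900 ✗.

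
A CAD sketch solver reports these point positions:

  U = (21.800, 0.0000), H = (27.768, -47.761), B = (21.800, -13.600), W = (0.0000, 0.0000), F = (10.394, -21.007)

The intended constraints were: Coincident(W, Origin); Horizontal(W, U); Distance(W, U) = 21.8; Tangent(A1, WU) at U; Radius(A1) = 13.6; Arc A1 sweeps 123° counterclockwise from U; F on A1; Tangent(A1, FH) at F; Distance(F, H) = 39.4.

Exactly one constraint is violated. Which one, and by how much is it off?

Distance(F, H) = 39.4 — off by 7.50.

W = (0.00, 0.00) ✓; W.y = 0.00, U.y = 0.00 ✓; |WU| = 21.80 ✓; ∠(BU, UW) = 90.00° ✓; |BU| = 13.60 ✓; bearing(B→F) − bearing(B→U) = 123.0° ✓; |BF| = 13.60 ✓; ∠(BF, FH) = 90.00° ✓; |FH| = 31.90 ✗.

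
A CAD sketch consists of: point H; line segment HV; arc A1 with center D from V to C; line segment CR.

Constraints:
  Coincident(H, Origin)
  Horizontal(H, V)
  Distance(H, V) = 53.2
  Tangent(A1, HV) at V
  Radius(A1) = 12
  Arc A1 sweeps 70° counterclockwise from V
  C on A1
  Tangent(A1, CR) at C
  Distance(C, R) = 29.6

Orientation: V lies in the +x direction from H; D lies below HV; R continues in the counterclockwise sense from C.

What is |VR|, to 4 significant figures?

41.63

H is at the origin; H and V share the same y with |HV| = 53.2 and V on the +x side, so V = (53.20, 0.000). Since A1 is tangent to HV there, DV ⟂ HV, so D = V + (0, -12) = (53.20, -12.00). On A1, V sits at bearing 90° from D; a 70° counterclockwise sweep puts C at bearing 160°, so C = D + 12.0·(cos 160°, sin 160°) = (41.92, -7.896). Tangency of A1 to CR means the radius DC is perpendicular to CR, so CR runs along (−sin 160°, cos 160°); with |CR| = 29.6, R = (31.80, -35.71). Then |VR| = |R − V| = 41.63.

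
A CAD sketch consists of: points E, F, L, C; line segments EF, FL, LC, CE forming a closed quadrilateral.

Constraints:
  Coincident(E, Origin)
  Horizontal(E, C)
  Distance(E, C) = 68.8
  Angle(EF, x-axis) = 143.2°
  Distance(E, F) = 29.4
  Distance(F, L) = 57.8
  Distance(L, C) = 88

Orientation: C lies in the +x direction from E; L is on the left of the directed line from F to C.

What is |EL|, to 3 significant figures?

65.7

Checks: |FL| = 57.80 ✓; |LC| = 88.00 ✓.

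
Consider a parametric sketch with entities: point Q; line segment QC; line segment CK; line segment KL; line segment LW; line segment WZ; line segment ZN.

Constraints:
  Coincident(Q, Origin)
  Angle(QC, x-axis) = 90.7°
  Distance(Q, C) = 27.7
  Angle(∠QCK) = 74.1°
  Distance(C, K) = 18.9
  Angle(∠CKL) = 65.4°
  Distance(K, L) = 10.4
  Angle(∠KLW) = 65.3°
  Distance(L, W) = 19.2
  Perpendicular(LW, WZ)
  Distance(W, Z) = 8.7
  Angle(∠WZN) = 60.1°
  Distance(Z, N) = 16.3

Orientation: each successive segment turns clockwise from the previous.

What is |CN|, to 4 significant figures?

12.82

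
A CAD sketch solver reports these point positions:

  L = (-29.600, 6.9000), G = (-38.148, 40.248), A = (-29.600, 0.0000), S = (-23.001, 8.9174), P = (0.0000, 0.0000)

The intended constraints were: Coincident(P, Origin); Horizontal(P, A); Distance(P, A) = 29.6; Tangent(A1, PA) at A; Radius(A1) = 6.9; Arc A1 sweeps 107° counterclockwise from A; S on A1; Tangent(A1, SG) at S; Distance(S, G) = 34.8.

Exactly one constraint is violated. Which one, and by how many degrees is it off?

Tangent(A1, SG) at S — off by 8.80°.

P = (0.00, 0.00) ✓; P.y = 0.00, A.y = 0.00 ✓; |PA| = 29.60 ✓; ∠(LA, AP) = 90.00° ✓; |LA| = 6.900 ✓; bearing(L→S) − bearing(L→A) = 107.0° ✓; |LS| = 6.900 ✓; ∠(LS, SG) = 81.20° ✗; |SG| = 34.80 ✓.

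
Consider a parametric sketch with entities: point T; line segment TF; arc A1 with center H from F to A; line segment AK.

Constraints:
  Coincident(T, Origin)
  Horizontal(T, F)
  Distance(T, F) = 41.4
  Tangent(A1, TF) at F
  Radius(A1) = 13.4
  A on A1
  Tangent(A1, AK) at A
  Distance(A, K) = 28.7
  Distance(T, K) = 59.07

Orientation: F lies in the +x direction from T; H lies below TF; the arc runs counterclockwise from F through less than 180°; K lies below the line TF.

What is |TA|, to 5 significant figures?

33.869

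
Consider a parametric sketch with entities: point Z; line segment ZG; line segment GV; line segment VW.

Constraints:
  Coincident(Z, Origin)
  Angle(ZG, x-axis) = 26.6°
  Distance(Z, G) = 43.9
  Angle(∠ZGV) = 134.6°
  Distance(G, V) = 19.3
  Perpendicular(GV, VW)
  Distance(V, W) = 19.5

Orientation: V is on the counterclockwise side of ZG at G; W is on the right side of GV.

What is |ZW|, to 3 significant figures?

71.3

Z is at the origin; ZG runs at 26.6° with length 43.9, so G = 43.9·(cos 26.6°, sin 26.6°) = (39.3, 19.7). ∠ZGV = 134.6°, so GV runs at 26.6° + (180° − 134.6°) = 72.0° from the x-axis; with |GV| = 19.3, V = G + 19.3·(cos 72.0°, sin 72.0°) = (45.2, 38.0). The perpendicularity gives VW at right angles to GV; with |VW| = 19.5 on the right of GV, W = V + 19.5·(0.951, -0.309) = (63.8, 32.0). Then |ZW| = |W − Z| = 71.3.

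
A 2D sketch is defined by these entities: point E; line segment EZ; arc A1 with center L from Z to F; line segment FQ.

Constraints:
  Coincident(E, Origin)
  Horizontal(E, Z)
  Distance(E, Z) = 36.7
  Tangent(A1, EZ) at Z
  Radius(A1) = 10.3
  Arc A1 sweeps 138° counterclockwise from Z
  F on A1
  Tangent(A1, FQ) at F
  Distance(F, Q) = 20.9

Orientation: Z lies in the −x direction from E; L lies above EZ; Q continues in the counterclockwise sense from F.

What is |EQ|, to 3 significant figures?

55.5

E is at the origin; EZ is horizontal with |EZ| = 36.7 and Z on the −x side, so Z = (-36.7, 0.00). Since A1 is tangent to EZ there, LZ ⟂ EZ, so L = Z + (0, 10.3) = (-36.7, 10.3). On A1, Z sits at bearing -90° from L; a 138° counterclockwise sweep puts F at bearing 48°, so F = L + 10.3·(cos 48°, sin 48°) = (-29.8, 18.0). The tangent condition forces LF to be normal to FQ, so FQ runs along (−sin 48°, cos 48°); with |FQ| = 20.9, Q = (-45.3, 31.9). Then |EQ| = |Q − E| = 55.5.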